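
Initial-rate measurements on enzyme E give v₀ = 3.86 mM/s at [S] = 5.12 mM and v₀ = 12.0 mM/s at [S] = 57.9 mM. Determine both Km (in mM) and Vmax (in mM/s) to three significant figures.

From v = Vmax[S]/(Km+[S]), each point gives Vmax = v(Km+[S])/[S].
Equating: 3.86(Km+5.12)/5.12 = 12.0(Km+57.9)/57.9.
0.7539·Km + 3.86 = 0.2073·Km + 12.0, so (0.7539 − 0.2073)·Km = 12.0 − 3.86.
Km = 8.140/0.5467 = 14.9 mM; then Vmax = 3.86(14.9+5.12)/5.12 = 15.1 mM/s.

Km = 14.9 mM; Vmax = 15.1 mM/s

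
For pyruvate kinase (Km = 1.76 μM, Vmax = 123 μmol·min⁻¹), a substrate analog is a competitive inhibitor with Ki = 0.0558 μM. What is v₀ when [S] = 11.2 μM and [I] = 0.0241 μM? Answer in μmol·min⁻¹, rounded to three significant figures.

100 μmol·min⁻¹

α = 1 + [I]/Ki = 1 + 0.0241/0.0558 = 1.432.
For a competitive inhibitor, Vmax is unchanged and the apparent Km becomes α·Km: Km,app = 2.52 μM, Vmax,app = 123 μmol·min⁻¹.
v = Vmax,app·[S]/(Km,app + [S]) = 123 × 11.2/(2.52 + 11.2) = 100 μmol·min⁻¹.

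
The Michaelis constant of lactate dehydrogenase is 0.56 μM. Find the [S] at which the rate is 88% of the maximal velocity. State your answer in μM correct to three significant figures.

v/Vmax = [S]/(Km+[S]) = 0.88, so [S] = Km·0.88/(1 − 0.88) = 0.56 × 7.333.
[S] = 4.11 μM.

4.11 μM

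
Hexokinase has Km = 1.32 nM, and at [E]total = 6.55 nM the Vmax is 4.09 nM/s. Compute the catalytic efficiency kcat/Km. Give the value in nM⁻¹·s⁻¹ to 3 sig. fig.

0.473 nM⁻¹·s⁻¹

kcat = Vmax/[E]total = 4.09/6.55 = 0.624 s⁻¹.
kcat/Km = 0.624/1.32 = 0.473 nM⁻¹·s⁻¹.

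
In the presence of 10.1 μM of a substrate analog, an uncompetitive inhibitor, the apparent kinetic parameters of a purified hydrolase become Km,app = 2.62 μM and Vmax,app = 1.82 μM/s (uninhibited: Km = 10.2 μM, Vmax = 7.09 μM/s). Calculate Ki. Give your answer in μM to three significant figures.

3.49 μM

Uncompetitive: Vmax,app = Vmax/α (and Km,app = Km/α) with α = 1 + [I]/Ki.
α = Vmax/Vmax,app = 7.09/1.82 = 3.896.
Ki = [I]/(α − 1) = 10.1/2.896 = 3.49 μM.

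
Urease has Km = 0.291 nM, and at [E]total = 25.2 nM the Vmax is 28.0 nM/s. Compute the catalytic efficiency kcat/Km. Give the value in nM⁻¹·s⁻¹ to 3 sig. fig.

kcat = Vmax/[E]total = 28.0/25.2 = 1.11 s⁻¹.
kcat/Km = 1.11/0.291 = 3.82 nM⁻¹·s⁻¹.

3.82 nM⁻¹·s⁻¹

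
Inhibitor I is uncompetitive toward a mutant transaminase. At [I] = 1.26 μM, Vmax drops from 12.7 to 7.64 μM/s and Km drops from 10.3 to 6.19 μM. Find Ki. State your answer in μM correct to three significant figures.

1.90 μM

Uncompetitive: Vmax,app = Vmax/α (and Km,app = Km/α) with α = 1 + [I]/Ki.
α = Vmax/Vmax,app = 12.7/7.64 = 1.662.
Since α = 1 + [I]/Ki, [I]/Ki = 1.662 − 1 = 0.6623 and Ki = 1.26/0.6623 = 1.90 μM.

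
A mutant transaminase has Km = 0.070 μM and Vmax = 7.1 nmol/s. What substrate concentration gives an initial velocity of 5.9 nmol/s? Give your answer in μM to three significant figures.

Rearranging v = Vmax[S]/(Km+[S]) gives [S] = Km·v/(Vmax − v).
[S] = 0.070 × 5.9 / (7.1 − 5.9) = 0.4130/1.200 = 0.344 μM.

0.344 μM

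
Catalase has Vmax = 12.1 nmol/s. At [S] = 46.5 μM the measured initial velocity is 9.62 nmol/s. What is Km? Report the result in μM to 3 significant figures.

12.0 μM

v/Vmax = 9.62/12.1 = 0.7950 = [S]/(Km+[S]).
So Km + [S] = [S]/0.7950 = 58.49 μM, giving Km = 58.49 − 46.5 = 12.0 μM.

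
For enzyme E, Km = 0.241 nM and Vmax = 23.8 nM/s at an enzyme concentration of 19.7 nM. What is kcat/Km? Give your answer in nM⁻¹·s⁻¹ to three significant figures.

5.01 nM⁻¹·s⁻¹

kcat = Vmax/[E]total = 23.8/19.7 = 1.21 s⁻¹.
kcat/Km = 1.21/0.241 = 5.01 nM⁻¹·s⁻¹.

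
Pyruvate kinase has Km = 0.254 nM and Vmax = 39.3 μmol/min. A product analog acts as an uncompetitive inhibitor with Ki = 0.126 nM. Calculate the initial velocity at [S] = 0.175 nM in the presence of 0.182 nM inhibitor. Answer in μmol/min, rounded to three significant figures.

With α = 1 + [I]/Ki = 1 + 0.182/0.126 = 2.444, the uncompetitive rate law is v = (Vmax/α)·[S] / (Km/α + [S]).
v = (39.3/2.444)×0.175 / (0.254/2.444 + 0.175) = 2.814/0.2789 = 10.1 μmol/min.

10.1 μmol/min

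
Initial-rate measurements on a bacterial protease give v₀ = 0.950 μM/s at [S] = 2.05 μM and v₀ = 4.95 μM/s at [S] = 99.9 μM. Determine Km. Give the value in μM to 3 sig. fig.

From v = Vmax[S]/(Km+[S]), each point gives Vmax = v(Km+[S])/[S].
Equating: 0.950(Km+2.05)/2.05 = 4.95(Km+99.9)/99.9.
0.4634·Km + 0.950 = 0.04955·Km + 4.95, so (0.4634 − 0.04955)·Km = 4.95 − 0.950.
Km = 4.000/0.4139 = 9.66 μM; then Vmax = 0.950(9.66+2.05)/2.05 = 5.43 μM/s.

9.66 μM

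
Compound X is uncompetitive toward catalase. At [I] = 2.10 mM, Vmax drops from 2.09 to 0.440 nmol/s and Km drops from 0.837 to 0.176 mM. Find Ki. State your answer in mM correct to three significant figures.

Uncompetitive: Vmax,app = Vmax/α (and Km,app = Km/α) with α = 1 + [I]/Ki.
α = Vmax/Vmax,app = 2.09/0.440 = 4.750.
Ki = [I]/(α − 1) = 2.10/3.750 = 0.560 mM.

0.560 mM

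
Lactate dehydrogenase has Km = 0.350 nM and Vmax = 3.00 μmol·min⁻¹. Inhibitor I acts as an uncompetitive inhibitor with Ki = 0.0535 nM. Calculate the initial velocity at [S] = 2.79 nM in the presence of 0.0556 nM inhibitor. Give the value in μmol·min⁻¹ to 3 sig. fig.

α = 1 + [I]/Ki = 1 + 0.0556/0.0535 = 2.039.
For an uncompetitive inhibitor, both parameters are divided by α, giving Vmax/α and Km/α: Km,app = 0.172 nM, Vmax,app = 1.47 μmol·min⁻¹.
v = Vmax,app·[S]/(Km,app + [S]) = 1.47 × 2.79/(0.172 + 2.79) = 1.39 μmol·min⁻¹.

1.39 μmol·min⁻¹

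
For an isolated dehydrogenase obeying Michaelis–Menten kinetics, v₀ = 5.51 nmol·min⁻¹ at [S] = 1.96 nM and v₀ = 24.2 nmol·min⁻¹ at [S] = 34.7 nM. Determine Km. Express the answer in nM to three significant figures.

8.84 nM

From v = Vmax[S]/(Km+[S]), each point gives Vmax = v(Km+[S])/[S].
Equating: 5.51(Km+1.96)/1.96 = 24.2(Km+34.7)/34.7.
2.811·Km + 5.51 = 0.6974·Km + 24.2, so (2.811 − 0.6974)·Km = 24.2 − 5.51.
Km = 18.69/2.114 = 8.84 nM; then Vmax = 5.51(8.84+1.96)/1.96 = 30.4 nmol·min⁻¹.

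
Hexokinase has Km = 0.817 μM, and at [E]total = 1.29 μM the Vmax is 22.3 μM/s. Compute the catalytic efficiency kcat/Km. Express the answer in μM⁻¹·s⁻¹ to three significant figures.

21.2 μM⁻¹·s⁻¹

kcat = Vmax/[E]total = 22.3/1.29 = 17.3 s⁻¹.
kcat/Km = 17.3/0.817 = 21.2 μM⁻¹·s⁻¹.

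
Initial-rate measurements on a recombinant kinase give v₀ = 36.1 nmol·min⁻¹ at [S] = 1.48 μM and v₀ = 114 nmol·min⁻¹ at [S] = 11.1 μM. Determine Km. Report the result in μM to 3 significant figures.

From v = Vmax[S]/(Km+[S]), each point gives Vmax = v(Km+[S])/[S].
Equating: 36.1(Km+1.48)/1.48 = 114(Km+11.1)/11.1.
24.39·Km + 36.1 = 10.27·Km + 114, so (24.39 − 10.27)·Km = 114 − 36.1.
Km = 77.90/14.12 = 5.52 μM; then Vmax = 36.1(5.52+1.48)/1.48 = 171 nmol·min⁻¹.

5.52 μM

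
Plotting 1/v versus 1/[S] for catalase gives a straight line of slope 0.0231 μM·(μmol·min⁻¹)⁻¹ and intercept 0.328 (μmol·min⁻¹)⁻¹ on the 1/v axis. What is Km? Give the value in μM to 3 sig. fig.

y-intercept = 1/Vmax ⇒ Vmax = 3.05 μmol·min⁻¹; slope = Km/Vmax ⇒ Km = slope × Vmax.
Km = 0.0231 × 3.05 = 0.0704 μM.

0.0704 μM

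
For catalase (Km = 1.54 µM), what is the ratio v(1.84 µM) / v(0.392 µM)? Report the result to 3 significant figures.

The fractional saturations are [S]/(Km+[S]) = 0.392/1.932 = 0.2029 and 1.84/3.380 = 0.5444.
v₂/v₁ is just their ratio: 0.5444/0.2029 = 2.68.

2.68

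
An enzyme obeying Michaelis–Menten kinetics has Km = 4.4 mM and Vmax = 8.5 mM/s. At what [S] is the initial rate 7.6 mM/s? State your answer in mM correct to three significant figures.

Rearranging v = Vmax[S]/(Km+[S]) gives [S] = Km·v/(Vmax − v).
[S] = 4.4 × 7.6 / (8.5 − 7.6) = 33.44/0.9000 = 37.2 mM.

37.2 mM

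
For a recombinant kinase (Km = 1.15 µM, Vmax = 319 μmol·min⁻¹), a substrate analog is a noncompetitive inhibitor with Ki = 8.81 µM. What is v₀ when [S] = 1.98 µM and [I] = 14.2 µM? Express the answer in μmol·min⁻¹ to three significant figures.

77.3 μmol·min⁻¹

α = 1 + [I]/Ki = 1 + 14.2/8.81 = 2.612.
For a noncompetitive inhibitor, Vmax is reduced to Vmax/α while Km is unchanged: Km,app = 1.15 µM, Vmax,app = 122 μmol·min⁻¹.
v = Vmax,app·[S]/(Km,app + [S]) = 122 × 1.98/(1.15 + 1.98) = 77.3 μmol·min⁻¹.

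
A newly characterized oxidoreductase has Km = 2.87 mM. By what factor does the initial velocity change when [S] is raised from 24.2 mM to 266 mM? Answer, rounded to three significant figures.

1.11

The fractional saturations are [S]/(Km+[S]) = 24.2/27.07 = 0.8940 and 266/268.9 = 0.9893.
v₂/v₁ is just their ratio: 0.9893/0.8940 = 1.11.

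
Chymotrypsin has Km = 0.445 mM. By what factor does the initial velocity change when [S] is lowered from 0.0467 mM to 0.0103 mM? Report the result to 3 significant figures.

0.238

The fractional saturations are [S]/(Km+[S]) = 0.0467/0.4917 = 0.09498 and 0.0103/0.4553 = 0.02262.
v₂/v₁ is just their ratio: 0.02262/0.09498 = 0.238.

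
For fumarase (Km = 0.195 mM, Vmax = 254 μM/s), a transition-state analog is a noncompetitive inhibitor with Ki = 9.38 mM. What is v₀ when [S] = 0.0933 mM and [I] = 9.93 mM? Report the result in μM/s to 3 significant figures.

α = 1 + [I]/Ki = 1 + 9.93/9.38 = 2.059.
For a noncompetitive inhibitor, Vmax is reduced to Vmax/α while Km is unchanged: Km,app = 0.195 mM, Vmax,app = 123 μM/s.
v = Vmax,app·[S]/(Km,app + [S]) = 123 × 0.0933/(0.195 + 0.0933) = 39.9 μM/s.

39.9 μM/s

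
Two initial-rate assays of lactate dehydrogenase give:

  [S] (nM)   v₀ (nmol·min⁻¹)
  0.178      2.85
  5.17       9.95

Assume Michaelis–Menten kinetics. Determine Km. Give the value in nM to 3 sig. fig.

0.504 nM

From v = Vmax[S]/(Km+[S]), each point gives Vmax = v(Km+[S])/[S].
Equating: 2.85(Km+0.178)/0.178 = 9.95(Km+5.17)/5.17.
16.01·Km + 2.85 = 1.925·Km + 9.95, so (16.01 − 1.925)·Km = 9.95 − 2.85.
Km = 7.100/14.09 = 0.504 nM; then Vmax = 2.85(0.504+0.178)/0.178 = 10.9 nmol·min⁻¹.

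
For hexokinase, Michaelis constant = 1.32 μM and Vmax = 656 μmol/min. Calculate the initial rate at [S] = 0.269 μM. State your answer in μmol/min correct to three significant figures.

v = Vmax·[S]/(Km + [S]) = 656 × 0.269 / (1.32 + 0.269)
  = 176.5 / 1.589 = 111 μmol/min.

111 μmol/min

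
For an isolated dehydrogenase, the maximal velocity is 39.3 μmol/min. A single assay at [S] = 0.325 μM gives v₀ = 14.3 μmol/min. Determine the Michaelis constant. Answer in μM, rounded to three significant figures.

v/Vmax = 14.3/39.3 = 0.3639 = [S]/(Km+[S]).
So Km + [S] = [S]/0.3639 = 0.8932 μM, giving Km = 0.8932 − 0.325 = 0.568 μM.

0.568 μM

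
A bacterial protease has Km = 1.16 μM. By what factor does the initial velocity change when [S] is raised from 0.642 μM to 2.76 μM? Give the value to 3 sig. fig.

Since Vmax cancels, v₂/v₁ = [S]₂(Km+[S]₁) / [S]₁(Km+[S]₂).
= 2.76×(1.16+0.642) / (0.642×(1.16+2.76)) = 4.974/2.517 = 1.98.

1.98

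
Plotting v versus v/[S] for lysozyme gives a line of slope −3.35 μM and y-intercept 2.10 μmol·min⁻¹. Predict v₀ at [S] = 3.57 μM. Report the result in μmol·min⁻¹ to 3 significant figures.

In the Eadie–Hofstee form v = Vmax − Km·(v/[S]), the slope is −Km and the intercept is Vmax, so Km = 3.35 μM and Vmax = 2.10 μmol·min⁻¹.
v = 2.10 × 3.57/(3.35 + 3.57) = 1.08 μmol·min⁻¹.

1.08 μmol·min⁻¹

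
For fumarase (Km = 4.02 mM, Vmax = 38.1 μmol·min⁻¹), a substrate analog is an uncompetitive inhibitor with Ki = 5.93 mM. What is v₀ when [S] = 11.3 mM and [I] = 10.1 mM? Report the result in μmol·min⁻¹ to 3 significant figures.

12.5 μmol·min⁻¹

α = 1 + [I]/Ki = 1 + 10.1/5.93 = 2.703.
For an uncompetitive inhibitor, both parameters are divided by α, giving Vmax/α and Km/α: Km,app = 1.49 mM, Vmax,app = 14.1 μmol·min⁻¹.
v = Vmax,app·[S]/(Km,app + [S]) = 14.1 × 11.3/(1.49 + 11.3) = 12.5 μmol·min⁻¹.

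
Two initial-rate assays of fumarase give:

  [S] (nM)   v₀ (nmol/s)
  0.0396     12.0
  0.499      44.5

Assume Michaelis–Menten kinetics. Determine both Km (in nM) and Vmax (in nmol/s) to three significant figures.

Km = 0.152 nM; Vmax = 58.1 nmol/s

From v = Vmax[S]/(Km+[S]), each point gives Vmax = v(Km+[S])/[S].
Equating: 12.0(Km+0.0396)/0.0396 = 44.5(Km+0.499)/0.499.
303.0·Km + 12.0 = 89.18·Km + 44.5, so (303.0 − 89.18)·Km = 44.5 − 12.0.
Km = 32.50/213.9 = 0.152 nM; then Vmax = 12.0(0.152+0.0396)/0.0396 = 58.1 nmol/s.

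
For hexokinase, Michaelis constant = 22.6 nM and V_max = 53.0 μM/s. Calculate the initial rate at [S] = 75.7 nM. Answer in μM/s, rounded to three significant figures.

40.8 μM/s

[S]/(Km+[S]) = 75.7/98.30 = 0.7701, the fractional saturation.
v = 0.7701 × Vmax = 0.7701 × 53.0 = 40.8 μM/s.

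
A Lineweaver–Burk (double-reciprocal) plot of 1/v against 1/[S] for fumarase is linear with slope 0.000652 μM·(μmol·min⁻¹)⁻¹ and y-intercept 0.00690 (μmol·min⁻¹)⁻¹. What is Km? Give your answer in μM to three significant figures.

0.0945 μM

y-intercept = 1/Vmax ⇒ Vmax = 145 μmol·min⁻¹; slope = Km/Vmax ⇒ Km = slope × Vmax.
Km = 0.000652 × 145 = 0.0945 μM.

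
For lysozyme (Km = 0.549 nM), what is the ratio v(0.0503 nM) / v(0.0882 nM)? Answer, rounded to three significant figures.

0.606

The fractional saturations are [S]/(Km+[S]) = 0.0882/0.6372 = 0.1384 and 0.0503/0.5993 = 0.08393.
v₂/v₁ is just their ratio: 0.08393/0.1384 = 0.606.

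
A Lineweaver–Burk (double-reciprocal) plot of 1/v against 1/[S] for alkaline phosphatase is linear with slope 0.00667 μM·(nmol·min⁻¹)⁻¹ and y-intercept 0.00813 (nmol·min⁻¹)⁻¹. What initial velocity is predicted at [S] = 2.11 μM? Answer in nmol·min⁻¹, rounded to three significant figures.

88.6 nmol·min⁻¹

The y-intercept is 1/Vmax, so Vmax = 1/0.00813 = 123 nmol·min⁻¹.
The slope is Km/Vmax, so Km = 0.00667 × 123 = 0.820 μM.
Then v = 123 × 2.11/(0.820 + 2.11) = 88.6 nmol·min⁻¹.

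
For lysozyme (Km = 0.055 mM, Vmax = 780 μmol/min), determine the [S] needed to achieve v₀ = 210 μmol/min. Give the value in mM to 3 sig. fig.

0.0203 mM

Rearranging v = Vmax[S]/(Km+[S]) gives [S] = Km·v/(Vmax − v).
[S] = 0.055 × 210 / (780 − 210) = 11.55/570.0 = 0.0203 mM.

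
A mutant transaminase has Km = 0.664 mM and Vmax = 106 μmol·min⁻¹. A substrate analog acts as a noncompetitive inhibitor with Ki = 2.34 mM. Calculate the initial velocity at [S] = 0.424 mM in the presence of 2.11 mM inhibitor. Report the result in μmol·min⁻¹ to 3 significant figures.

21.7 μmol·min⁻¹

α = 1 + [I]/Ki = 1 + 2.11/2.34 = 1.902.
For a noncompetitive inhibitor, Vmax is reduced to Vmax/α while Km is unchanged: Km,app = 0.664 mM, Vmax,app = 55.7 μmol·min⁻¹.
v = Vmax,app·[S]/(Km,app + [S]) = 55.7 × 0.424/(0.664 + 0.424) = 21.7 μmol·min⁻¹.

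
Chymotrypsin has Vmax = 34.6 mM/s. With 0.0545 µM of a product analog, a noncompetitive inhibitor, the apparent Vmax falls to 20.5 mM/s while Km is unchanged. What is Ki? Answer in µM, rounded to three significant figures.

0.0792 µM

Noncompetitive: Vmax,app = Vmax/α with α = 1 + [I]/Ki.
α = Vmax/Vmax,app = 34.6/20.5 = 1.688.
Ki = [I]/(α − 1) = 0.0545/0.6878 = 0.0792 µM.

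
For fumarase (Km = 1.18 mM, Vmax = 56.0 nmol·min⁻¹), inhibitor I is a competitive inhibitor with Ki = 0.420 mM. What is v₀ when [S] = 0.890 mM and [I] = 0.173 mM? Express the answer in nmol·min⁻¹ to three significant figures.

19.5 nmol·min⁻¹

α = 1 + [I]/Ki = 1 + 0.173/0.420 = 1.412.
For a competitive inhibitor, Vmax is unchanged and the apparent Km becomes α·Km: Km,app = 1.67 mM, Vmax,app = 56.0 nmol·min⁻¹.
v = Vmax,app·[S]/(Km,app + [S]) = 56.0 × 0.890/(1.67 + 0.890) = 19.5 nmol·min⁻¹.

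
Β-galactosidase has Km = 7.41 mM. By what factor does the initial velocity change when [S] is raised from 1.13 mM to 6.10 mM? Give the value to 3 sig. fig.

Since Vmax cancels, v₂/v₁ = [S]₂(Km+[S]₁) / [S]₁(Km+[S]₂).
= 6.10×(7.41+1.13) / (1.13×(7.41+6.10)) = 52.09/15.27 = 3.41.

3.41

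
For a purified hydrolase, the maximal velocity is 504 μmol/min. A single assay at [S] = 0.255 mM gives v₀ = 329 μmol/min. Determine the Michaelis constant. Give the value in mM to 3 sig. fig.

0.136 mM

v/Vmax = 329/504 = 0.6528 = [S]/(Km+[S]).
So Km + [S] = [S]/0.6528 = 0.3906 mM, giving Km = 0.3906 − 0.255 = 0.136 mM.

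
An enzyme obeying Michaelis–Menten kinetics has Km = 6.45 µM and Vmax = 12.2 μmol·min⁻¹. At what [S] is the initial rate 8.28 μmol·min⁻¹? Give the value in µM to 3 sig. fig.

Rearranging v = Vmax[S]/(Km+[S]) gives [S] = Km·v/(Vmax − v).
[S] = 6.45 × 8.28 / (12.2 − 8.28) = 53.41/3.920 = 13.6 µM.

13.6 µM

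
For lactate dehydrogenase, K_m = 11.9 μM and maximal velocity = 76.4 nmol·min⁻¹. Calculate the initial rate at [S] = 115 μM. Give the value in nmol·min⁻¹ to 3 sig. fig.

v = Vmax·[S]/(Km + [S]) = 76.4 × 115 / (11.9 + 115)
  = 8786 / 126.9 = 69.2 nmol·min⁻¹.

69.2 nmol·min⁻¹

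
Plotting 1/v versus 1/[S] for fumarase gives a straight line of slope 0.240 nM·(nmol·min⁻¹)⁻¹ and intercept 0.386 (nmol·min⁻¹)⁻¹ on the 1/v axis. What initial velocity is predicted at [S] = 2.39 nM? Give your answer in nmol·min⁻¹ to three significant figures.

The y-intercept is 1/Vmax, so Vmax = 1/0.386 = 2.59 nmol·min⁻¹.
The slope is Km/Vmax, so Km = 0.240 × 2.59 = 0.622 nM.
Then v = 2.59 × 2.39/(0.622 + 2.39) = 2.06 nmol·min⁻¹.

2.06 nmol·min⁻¹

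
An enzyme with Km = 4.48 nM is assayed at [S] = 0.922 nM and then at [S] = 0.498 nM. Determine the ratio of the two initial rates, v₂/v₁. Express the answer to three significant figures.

0.586

Since Vmax cancels, v₂/v₁ = [S]₂(Km+[S]₁) / [S]₁(Km+[S]₂).
= 0.498×(4.48+0.922) / (0.922×(4.48+0.498)) = 2.690/4.590 = 0.586.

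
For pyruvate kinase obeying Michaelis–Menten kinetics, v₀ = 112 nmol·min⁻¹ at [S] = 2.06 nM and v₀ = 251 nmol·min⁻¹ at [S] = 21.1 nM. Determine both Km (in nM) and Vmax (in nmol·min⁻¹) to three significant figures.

Km = 3.27 nM; Vmax = 290 nmol·min⁻¹

In reciprocal form, 1/v = (Km/Vmax)·(1/[S]) + 1/Vmax. The two points give (1/[S], 1/v) = (0.4854, 0.008929) and (0.04739, 0.003984).
Slope = (0.008929 − 0.003984)/(0.4854 − 0.04739) = 0.01129; intercept = 0.008929 − 0.01129×0.4854 = 0.003449.
Vmax = 1/intercept = 290 nmol·min⁻¹; Km = slope × Vmax = 0.01129 × 290 = 3.27 nM.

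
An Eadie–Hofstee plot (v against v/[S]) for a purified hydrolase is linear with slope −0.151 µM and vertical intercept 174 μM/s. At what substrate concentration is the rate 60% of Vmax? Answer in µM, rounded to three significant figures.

0.226 µM

The Eadie–Hofstee slope gives Km = 0.151 µM (slope = −Km).
v/Vmax = [S]/(Km+[S]) = 0.6 ⇒ [S] = Km·0.6/(1−0.6) = 0.151 × 1.500 = 0.226 µM.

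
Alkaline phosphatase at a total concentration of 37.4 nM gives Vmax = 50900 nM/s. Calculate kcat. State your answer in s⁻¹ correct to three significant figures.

kcat = Vmax/[E]total = 50900 nM/s / 37.4 nM = 1360 s⁻¹.

1360 s⁻¹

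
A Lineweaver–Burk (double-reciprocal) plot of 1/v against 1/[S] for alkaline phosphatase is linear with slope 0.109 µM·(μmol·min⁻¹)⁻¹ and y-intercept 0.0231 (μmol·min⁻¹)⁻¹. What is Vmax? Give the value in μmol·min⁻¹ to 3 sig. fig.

43.3 μmol·min⁻¹

The y-intercept of a Lineweaver–Burk plot equals 1/Vmax, so Vmax = 1/0.0231 = 43.3 μmol·min⁻¹.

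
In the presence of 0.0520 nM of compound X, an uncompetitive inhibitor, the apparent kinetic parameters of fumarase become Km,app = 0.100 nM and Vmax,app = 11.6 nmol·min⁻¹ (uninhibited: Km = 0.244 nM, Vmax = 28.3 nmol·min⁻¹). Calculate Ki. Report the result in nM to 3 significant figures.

0.0361 nM

Uncompetitive: Vmax,app = Vmax/α (and Km,app = Km/α) with α = 1 + [I]/Ki.
α = Vmax/Vmax,app = 28.3/11.6 = 2.440.
Since α = 1 + [I]/Ki, [I]/Ki = 2.440 − 1 = 1.440 and Ki = 0.0520/1.440 = 0.0361 nM.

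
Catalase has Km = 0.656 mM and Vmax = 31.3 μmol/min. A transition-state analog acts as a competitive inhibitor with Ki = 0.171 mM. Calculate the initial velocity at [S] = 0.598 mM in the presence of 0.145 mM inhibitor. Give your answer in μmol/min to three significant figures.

10.3 μmol/min

With α = 1 + [I]/Ki = 1 + 0.145/0.171 = 1.848, the competitive rate law is v = Vmax[S] / (αKm + [S]).
v = 31.3×0.598 / (1.848×0.656 + 0.598) = 18.72/1.810 = 10.3 μmol/min.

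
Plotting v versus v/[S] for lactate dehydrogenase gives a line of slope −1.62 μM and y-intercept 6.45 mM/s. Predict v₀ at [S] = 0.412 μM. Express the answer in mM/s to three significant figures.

1.31 mM/s

In the Eadie–Hofstee form v = Vmax − Km·(v/[S]), the slope is −Km and the intercept is Vmax, so Km = 1.62 μM and Vmax = 6.45 mM/s.
v = 6.45 × 0.412/(1.62 + 0.412) = 1.31 mM/s.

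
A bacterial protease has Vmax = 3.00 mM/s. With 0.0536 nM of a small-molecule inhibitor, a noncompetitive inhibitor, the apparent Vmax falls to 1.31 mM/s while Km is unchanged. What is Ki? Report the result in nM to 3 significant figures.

0.0415 nM

Noncompetitive: Vmax,app = Vmax/α with α = 1 + [I]/Ki.
α = Vmax/Vmax,app = 3.00/1.31 = 2.290.
Since α = 1 + [I]/Ki, [I]/Ki = 2.290 − 1 = 1.290 and Ki = 0.0536/1.290 = 0.0415 nM.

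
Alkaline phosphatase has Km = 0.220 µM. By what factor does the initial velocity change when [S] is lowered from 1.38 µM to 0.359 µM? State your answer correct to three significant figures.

0.719

Since Vmax cancels, v₂/v₁ = [S]₂(Km+[S]₁) / [S]₁(Km+[S]₂).
= 0.359×(0.220+1.38) / (1.38×(0.220+0.359)) = 0.5744/0.7990 = 0.719.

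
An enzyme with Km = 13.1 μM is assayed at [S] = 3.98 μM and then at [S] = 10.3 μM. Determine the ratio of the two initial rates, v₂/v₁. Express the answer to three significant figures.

Since Vmax cancels, v₂/v₁ = [S]₂(Km+[S]₁) / [S]₁(Km+[S]₂).
= 10.3×(13.1+3.98) / (3.98×(13.1+10.3)) = 175.9/93.13 = 1.89.

1.89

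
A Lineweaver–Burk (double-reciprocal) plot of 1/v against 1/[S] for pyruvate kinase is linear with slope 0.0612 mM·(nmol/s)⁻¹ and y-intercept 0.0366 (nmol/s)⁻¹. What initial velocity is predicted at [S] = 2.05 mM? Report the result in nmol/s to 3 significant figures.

15.0 nmol/s

The y-intercept is 1/Vmax, so Vmax = 1/0.0366 = 27.3 nmol/s.
The slope is Km/Vmax, so Km = 0.0612 × 27.3 = 1.67 mM.
Then v = 27.3 × 2.05/(1.67 + 2.05) = 15.0 nmol/s.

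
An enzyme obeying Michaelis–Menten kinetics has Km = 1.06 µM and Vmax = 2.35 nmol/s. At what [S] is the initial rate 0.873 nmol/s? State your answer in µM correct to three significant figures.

The required fractional saturation is v/Vmax = 0.873/2.35 = 0.3715.
Then [S]/(Km+[S]) = 0.3715 ⇒ [S] = 1.06 × 0.3715/(1 − 0.3715) = 0.627 µM.

0.627 µM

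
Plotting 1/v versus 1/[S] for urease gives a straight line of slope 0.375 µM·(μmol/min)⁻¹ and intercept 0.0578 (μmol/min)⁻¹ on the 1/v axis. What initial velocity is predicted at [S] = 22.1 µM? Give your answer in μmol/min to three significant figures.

13.4 μmol/min

The y-intercept is 1/Vmax, so Vmax = 1/0.0578 = 17.3 μmol/min.
The slope is Km/Vmax, so Km = 0.375 × 17.3 = 6.49 µM.
Then v = 17.3 × 22.1/(6.49 + 22.1) = 13.4 μmol/min.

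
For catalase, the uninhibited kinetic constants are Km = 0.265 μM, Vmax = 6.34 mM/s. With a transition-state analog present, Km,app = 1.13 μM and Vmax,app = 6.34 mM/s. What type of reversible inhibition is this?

Km increases (0.265 → 1.13 μM) while Vmax is unchanged — the hallmark of competitive inhibition.

competitive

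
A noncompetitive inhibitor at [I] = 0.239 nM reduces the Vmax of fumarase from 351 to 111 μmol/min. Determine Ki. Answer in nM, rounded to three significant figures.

Noncompetitive: Vmax,app = Vmax/α with α = 1 + [I]/Ki.
α = Vmax/Vmax,app = 351/111 = 3.162.
Ki = [I]/(α − 1) = 0.239/2.162 = 0.111 nM.

0.111 nM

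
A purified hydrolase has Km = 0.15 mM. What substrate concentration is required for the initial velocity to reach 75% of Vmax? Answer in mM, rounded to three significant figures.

0.450 mM

v/Vmax = [S]/(Km+[S]) = 0.75, so [S] = Km·0.75/(1 − 0.75) = 0.15 × 3.000.
[S] = 0.450 mM.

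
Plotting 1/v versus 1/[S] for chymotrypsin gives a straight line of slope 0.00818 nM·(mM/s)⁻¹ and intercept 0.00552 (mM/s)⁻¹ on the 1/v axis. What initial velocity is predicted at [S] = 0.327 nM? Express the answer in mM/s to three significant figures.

32.7 mM/s

The y-intercept is 1/Vmax, so Vmax = 1/0.00552 = 181 mM/s.
The slope is Km/Vmax, so Km = 0.00818 × 181 = 1.48 nM.
Then v = 181 × 0.327/(1.48 + 0.327) = 32.7 mM/s.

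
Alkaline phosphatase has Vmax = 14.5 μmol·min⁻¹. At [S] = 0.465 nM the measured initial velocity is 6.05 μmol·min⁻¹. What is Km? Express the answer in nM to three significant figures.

v/Vmax = 6.05/14.5 = 0.4172 = [S]/(Km+[S]).
So Km + [S] = [S]/0.4172 = 1.114 nM, giving Km = 1.114 − 0.465 = 0.649 nM.

0.649 nM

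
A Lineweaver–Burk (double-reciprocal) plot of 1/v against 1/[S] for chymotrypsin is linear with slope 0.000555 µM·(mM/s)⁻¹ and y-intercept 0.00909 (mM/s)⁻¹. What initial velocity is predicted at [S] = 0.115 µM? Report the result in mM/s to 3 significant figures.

The y-intercept is 1/Vmax, so Vmax = 1/0.00909 = 110 mM/s.
The slope is Km/Vmax, so Km = 0.000555 × 110 = 0.0611 µM.
Then v = 110 × 0.115/(0.0611 + 0.115) = 71.9 mM/s.

71.9 mM/s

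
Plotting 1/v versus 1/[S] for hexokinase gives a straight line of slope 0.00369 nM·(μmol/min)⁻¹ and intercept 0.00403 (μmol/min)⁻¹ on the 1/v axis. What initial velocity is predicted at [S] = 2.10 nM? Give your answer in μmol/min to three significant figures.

173 μmol/min

The y-intercept is 1/Vmax, so Vmax = 1/0.00403 = 248 μmol/min.
The slope is Km/Vmax, so Km = 0.00369 × 248 = 0.916 nM.
Then v = 248 × 2.10/(0.916 + 2.10) = 173 μmol/min.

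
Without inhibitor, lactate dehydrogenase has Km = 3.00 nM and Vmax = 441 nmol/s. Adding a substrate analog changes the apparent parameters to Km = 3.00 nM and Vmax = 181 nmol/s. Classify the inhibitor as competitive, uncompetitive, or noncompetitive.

noncompetitive

Vmax decreases (441 → 181 nmol/s) while Km is unchanged — pure noncompetitive inhibition.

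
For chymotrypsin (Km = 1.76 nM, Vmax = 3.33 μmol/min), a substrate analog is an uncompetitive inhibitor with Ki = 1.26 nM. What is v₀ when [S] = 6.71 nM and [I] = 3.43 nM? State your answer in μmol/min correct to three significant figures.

0.836 μmol/min

With α = 1 + [I]/Ki = 1 + 3.43/1.26 = 3.722, the uncompetitive rate law is v = (Vmax/α)·[S] / (Km/α + [S]).
v = (3.33/3.722)×6.71 / (1.76/3.722 + 6.71) = 6.003/7.183 = 0.836 μmol/min.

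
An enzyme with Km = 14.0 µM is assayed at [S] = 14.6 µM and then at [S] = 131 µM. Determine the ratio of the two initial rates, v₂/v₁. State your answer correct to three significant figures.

1.77

Since Vmax cancels, v₂/v₁ = [S]₂(Km+[S]₁) / [S]₁(Km+[S]₂).
= 131×(14.0+14.6) / (14.6×(14.0+131)) = 3747/2117 = 1.77.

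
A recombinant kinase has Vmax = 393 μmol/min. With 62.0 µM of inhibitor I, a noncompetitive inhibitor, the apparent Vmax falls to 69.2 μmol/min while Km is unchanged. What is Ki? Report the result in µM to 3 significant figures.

Noncompetitive: Vmax,app = Vmax/α with α = 1 + [I]/Ki.
α = Vmax/Vmax,app = 393/69.2 = 5.679.
Ki = [I]/(α − 1) = 62.0/4.679 = 13.3 µM.

13.3 µM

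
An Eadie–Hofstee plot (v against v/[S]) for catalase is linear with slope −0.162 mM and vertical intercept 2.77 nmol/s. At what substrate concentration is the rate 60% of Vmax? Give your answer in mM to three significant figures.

The Eadie–Hofstee slope gives Km = 0.162 mM (slope = −Km).
v/Vmax = [S]/(Km+[S]) = 0.6 ⇒ [S] = Km·0.6/(1−0.6) = 0.162 × 1.500 = 0.243 mM.

0.243 mM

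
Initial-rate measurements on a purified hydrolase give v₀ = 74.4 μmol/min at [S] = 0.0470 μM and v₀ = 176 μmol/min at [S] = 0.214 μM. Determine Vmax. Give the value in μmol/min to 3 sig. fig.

In reciprocal form, 1/v = (Km/Vmax)·(1/[S]) + 1/Vmax. The two points give (1/[S], 1/v) = (21.28, 0.01344) and (4.673, 0.005682).
Slope = (0.01344 − 0.005682)/(21.28 − 4.673) = 0.0004673; intercept = 0.01344 − 0.0004673×21.28 = 0.003498.
Vmax = 1/intercept = 286 μmol/min; Km = slope × Vmax = 0.0004673 × 286 = 0.134 μM.

286 μmol/min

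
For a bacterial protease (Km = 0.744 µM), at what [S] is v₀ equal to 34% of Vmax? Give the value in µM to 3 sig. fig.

0.383 µM

v/Vmax = [S]/(Km+[S]) = 0.34, so [S] = Km·0.34/(1 − 0.34) = 0.744 × 0.5152.
[S] = 0.383 µM.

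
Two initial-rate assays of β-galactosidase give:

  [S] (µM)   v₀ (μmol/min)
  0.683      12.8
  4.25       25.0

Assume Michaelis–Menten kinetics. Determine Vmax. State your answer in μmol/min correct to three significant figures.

30.6 μmol/min

From v = Vmax[S]/(Km+[S]), each point gives Vmax = v(Km+[S])/[S].
Equating: 12.8(Km+0.683)/0.683 = 25.0(Km+4.25)/4.25.
18.74·Km + 12.8 = 5.882·Km + 25.0, so (18.74 − 5.882)·Km = 25.0 − 12.8.
Km = 12.20/12.86 = 0.949 µM; then Vmax = 12.8(0.949+0.683)/0.683 = 30.6 μmol/min.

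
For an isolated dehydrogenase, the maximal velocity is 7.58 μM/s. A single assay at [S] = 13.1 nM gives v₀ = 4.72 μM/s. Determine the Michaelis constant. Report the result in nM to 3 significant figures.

From v = Vmax[S]/(Km+[S]), Km = [S](Vmax − v)/v.
Km = 13.1 × (7.58 − 4.72) / 4.72 = 37.47/4.72 = 7.94 nM.

7.94 nM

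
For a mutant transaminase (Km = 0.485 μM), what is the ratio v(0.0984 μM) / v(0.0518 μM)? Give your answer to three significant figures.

The fractional saturations are [S]/(Km+[S]) = 0.0518/0.5368 = 0.09650 and 0.0984/0.5834 = 0.1687.
v₂/v₁ is just their ratio: 0.1687/0.09650 = 1.75.

1.75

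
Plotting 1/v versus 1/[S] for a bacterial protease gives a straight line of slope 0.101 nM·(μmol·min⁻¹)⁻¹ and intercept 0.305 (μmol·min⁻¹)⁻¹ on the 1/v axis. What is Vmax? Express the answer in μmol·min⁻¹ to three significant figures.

3.28 μmol·min⁻¹

The y-intercept of a Lineweaver–Burk plot equals 1/Vmax, so Vmax = 1/0.305 = 3.28 μmol·min⁻¹.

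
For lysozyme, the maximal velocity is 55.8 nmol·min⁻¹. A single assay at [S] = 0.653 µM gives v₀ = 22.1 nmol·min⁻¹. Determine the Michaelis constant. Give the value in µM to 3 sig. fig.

0.996 µM

From v = Vmax[S]/(Km+[S]), Km = [S](Vmax − v)/v.
Km = 0.653 × (55.8 − 22.1) / 22.1 = 22.01/22.1 = 0.996 µM.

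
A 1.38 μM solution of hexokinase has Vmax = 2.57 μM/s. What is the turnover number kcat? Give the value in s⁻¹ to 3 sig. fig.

kcat = Vmax/[E]total = 2.57 μM/s / 1.38 μM = 1.86 s⁻¹.

1.86 s⁻¹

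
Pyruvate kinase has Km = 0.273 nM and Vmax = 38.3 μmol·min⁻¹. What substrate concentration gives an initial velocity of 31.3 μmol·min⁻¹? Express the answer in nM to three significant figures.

1.22 nM

Rearranging v = Vmax[S]/(Km+[S]) gives [S] = Km·v/(Vmax − v).
[S] = 0.273 × 31.3 / (38.3 − 31.3) = 8.545/7.000 = 1.22 nM.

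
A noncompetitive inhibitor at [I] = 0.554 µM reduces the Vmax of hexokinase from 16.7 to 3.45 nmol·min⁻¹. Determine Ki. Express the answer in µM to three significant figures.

0.144 µM

Noncompetitive: Vmax,app = Vmax/α with α = 1 + [I]/Ki.
α = Vmax/Vmax,app = 16.7/3.45 = 4.841.
Ki = [I]/(α − 1) = 0.554/3.841 = 0.144 µM.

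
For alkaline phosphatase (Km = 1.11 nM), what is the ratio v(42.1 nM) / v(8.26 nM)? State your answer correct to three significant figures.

The fractional saturations are [S]/(Km+[S]) = 8.26/9.370 = 0.8815 and 42.1/43.21 = 0.9743.
v₂/v₁ is just their ratio: 0.9743/0.8815 = 1.11.

1.11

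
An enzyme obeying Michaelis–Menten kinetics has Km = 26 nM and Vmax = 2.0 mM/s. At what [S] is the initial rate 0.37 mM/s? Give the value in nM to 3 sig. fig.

5.90 nM

Rearranging v = Vmax[S]/(Km+[S]) gives [S] = Km·v/(Vmax − v).
[S] = 26 × 0.37 / (2.0 − 0.37) = 9.620/1.630 = 5.90 nM.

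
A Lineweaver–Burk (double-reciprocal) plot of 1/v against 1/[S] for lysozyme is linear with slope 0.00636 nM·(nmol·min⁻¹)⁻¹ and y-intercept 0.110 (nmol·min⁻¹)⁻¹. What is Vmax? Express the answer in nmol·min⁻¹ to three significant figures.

The y-intercept of a Lineweaver–Burk plot equals 1/Vmax, so Vmax = 1/0.110 = 9.09 nmol·min⁻¹.

9.09 nmol·min⁻¹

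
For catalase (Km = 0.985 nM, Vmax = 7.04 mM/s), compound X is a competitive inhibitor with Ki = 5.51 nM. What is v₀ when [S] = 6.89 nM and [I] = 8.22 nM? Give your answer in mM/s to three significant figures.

5.19 mM/s

With α = 1 + [I]/Ki = 1 + 8.22/5.51 = 2.492, the competitive rate law is v = Vmax[S] / (αKm + [S]).
v = 7.04×6.89 / (2.492×0.985 + 6.89) = 48.51/9.344 = 5.19 mM/s.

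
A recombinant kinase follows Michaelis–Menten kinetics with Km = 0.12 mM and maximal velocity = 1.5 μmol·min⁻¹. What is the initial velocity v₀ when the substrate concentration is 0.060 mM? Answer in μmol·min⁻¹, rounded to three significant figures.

0.500 μmol·min⁻¹

v = Vmax·[S]/(Km + [S]) = 1.5 × 0.060 / (0.12 + 0.060)
  = 0.09000 / 0.1800 = 0.500 μmol·min⁻¹.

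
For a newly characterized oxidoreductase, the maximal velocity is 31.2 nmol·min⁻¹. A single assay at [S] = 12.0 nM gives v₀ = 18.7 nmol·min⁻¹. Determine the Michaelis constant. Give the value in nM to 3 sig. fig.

From v = Vmax[S]/(Km+[S]), Km = [S](Vmax − v)/v.
Km = 12.0 × (31.2 − 18.7) / 18.7 = 150.0/18.7 = 8.02 nM.

8.02 nM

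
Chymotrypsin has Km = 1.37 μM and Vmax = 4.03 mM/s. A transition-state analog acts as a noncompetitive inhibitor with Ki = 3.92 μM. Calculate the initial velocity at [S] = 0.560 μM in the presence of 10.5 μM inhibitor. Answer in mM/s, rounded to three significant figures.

0.318 mM/s

With α = 1 + [I]/Ki = 1 + 10.5/3.92 = 3.679, the noncompetitive rate law is v = (Vmax/α)·[S] / (Km + [S]).
v = (4.03/3.679)×0.560 / (1.37 + 0.560) = 0.6135/1.930 = 0.318 mM/s.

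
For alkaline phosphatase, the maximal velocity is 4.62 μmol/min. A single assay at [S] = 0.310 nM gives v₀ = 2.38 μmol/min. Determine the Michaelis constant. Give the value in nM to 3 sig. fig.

0.292 nM

v/Vmax = 2.38/4.62 = 0.5152 = [S]/(Km+[S]).
So Km + [S] = [S]/0.5152 = 0.6018 nM, giving Km = 0.6018 − 0.310 = 0.292 nM.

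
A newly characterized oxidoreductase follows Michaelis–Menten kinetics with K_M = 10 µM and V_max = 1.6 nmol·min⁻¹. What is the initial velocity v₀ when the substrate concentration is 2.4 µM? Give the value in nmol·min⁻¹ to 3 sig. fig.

0.310 nmol·min⁻¹

[S]/(Km+[S]) = 2.4/12.40 = 0.1935, the fractional saturation.
v = 0.1935 × Vmax = 0.1935 × 1.6 = 0.310 nmol·min⁻¹.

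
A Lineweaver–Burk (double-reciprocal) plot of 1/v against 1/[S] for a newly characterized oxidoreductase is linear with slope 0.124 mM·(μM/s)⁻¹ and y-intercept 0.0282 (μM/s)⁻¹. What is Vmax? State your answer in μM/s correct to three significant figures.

35.5 μM/s

The y-intercept of a Lineweaver–Burk plot equals 1/Vmax, so Vmax = 1/0.0282 = 35.5 μM/s.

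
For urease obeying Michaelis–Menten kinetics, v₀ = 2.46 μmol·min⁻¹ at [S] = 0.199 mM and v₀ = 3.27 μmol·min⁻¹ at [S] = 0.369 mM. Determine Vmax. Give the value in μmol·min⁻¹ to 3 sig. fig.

In reciprocal form, 1/v = (Km/Vmax)·(1/[S]) + 1/Vmax. The two points give (1/[S], 1/v) = (5.025, 0.4065) and (2.710, 0.3058).
Slope = (0.4065 − 0.3058)/(5.025 − 2.710) = 0.04349; intercept = 0.4065 − 0.04349×5.025 = 0.1879.
Vmax = 1/intercept = 5.32 μmol·min⁻¹; Km = slope × Vmax = 0.04349 × 5.32 = 0.231 mM.

5.32 μmol·min⁻¹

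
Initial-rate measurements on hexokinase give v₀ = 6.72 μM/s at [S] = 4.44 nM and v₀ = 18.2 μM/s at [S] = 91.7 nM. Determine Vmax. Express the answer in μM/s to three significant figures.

In reciprocal form, 1/v = (Km/Vmax)·(1/[S]) + 1/Vmax. The two points give (1/[S], 1/v) = (0.2252, 0.1488) and (0.01091, 0.05495).
Slope = (0.1488 − 0.05495)/(0.2252 − 0.01091) = 0.4380; intercept = 0.1488 − 0.4380×0.2252 = 0.05017.
Vmax = 1/intercept = 19.9 μM/s; Km = slope × Vmax = 0.4380 × 19.9 = 8.73 nM.

19.9 μM/s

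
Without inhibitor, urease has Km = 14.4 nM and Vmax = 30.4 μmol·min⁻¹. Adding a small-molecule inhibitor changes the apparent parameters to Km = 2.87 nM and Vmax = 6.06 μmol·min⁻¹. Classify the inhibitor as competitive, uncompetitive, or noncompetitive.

uncompetitive

Both Km and Vmax decrease by the same factor (~5.02-fold) — characteristic of uncompetitive inhibition.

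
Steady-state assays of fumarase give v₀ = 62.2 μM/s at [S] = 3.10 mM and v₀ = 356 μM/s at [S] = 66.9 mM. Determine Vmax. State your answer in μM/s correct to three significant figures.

462 μM/s

From v = Vmax[S]/(Km+[S]), each point gives Vmax = v(Km+[S])/[S].
Equating: 62.2(Km+3.10)/3.10 = 356(Km+66.9)/66.9.
20.06·Km + 62.2 = 5.321·Km + 356, so (20.06 − 5.321)·Km = 356 − 62.2.
Km = 293.8/14.74 = 19.9 mM; then Vmax = 62.2(19.9+3.10)/3.10 = 462 μM/s.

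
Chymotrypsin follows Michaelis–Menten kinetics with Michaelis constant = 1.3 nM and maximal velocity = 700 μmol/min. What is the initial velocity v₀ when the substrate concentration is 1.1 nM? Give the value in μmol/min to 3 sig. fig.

[S]/(Km+[S]) = 1.1/2.400 = 0.4583, the fractional saturation.
v = 0.4583 × Vmax = 0.4583 × 700 = 321 μmol/min.

321 μmol/min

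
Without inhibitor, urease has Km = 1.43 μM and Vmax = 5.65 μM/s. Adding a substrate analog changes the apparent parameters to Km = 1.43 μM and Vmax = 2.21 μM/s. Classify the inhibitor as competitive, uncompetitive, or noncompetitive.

noncompetitive

Vmax decreases (5.65 → 2.21 μM/s) while Km is unchanged — pure noncompetitive inhibition.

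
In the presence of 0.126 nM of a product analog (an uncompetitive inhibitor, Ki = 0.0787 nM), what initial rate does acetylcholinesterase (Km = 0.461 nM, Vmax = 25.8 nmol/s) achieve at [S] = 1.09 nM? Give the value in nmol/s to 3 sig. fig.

α = 1 + [I]/Ki = 1 + 0.126/0.0787 = 2.601.
For an uncompetitive inhibitor, both parameters are divided by α, giving Vmax/α and Km/α: Km,app = 0.177 nM, Vmax,app = 9.92 nmol/s.
v = Vmax,app·[S]/(Km,app + [S]) = 9.92 × 1.09/(0.177 + 1.09) = 8.53 nmol/s.

8.53 nmol/s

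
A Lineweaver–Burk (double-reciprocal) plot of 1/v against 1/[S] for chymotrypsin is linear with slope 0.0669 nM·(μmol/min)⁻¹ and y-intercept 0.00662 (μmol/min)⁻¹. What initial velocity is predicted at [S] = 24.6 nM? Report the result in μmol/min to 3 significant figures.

107 μmol/min

The y-intercept is 1/Vmax, so Vmax = 1/0.00662 = 151 μmol/min.
The slope is Km/Vmax, so Km = 0.0669 × 151 = 10.1 nM.
Then v = 151 × 24.6/(10.1 + 24.6) = 107 μmol/min.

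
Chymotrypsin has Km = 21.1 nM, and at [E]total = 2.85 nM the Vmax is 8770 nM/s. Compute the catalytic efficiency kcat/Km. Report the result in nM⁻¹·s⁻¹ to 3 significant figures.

kcat = Vmax/[E]total = 8770/2.85 = 3080 s⁻¹.
kcat/Km = 3080/21.1 = 146 nM⁻¹·s⁻¹.

146 nM⁻¹·s⁻¹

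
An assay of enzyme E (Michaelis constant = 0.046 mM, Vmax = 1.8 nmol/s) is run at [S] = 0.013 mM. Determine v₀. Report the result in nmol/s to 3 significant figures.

0.397 nmol/s

v = Vmax·[S]/(Km + [S]) = 1.8 × 0.013 / (0.046 + 0.013)
  = 0.02340 / 0.05900 = 0.397 nmol/s.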